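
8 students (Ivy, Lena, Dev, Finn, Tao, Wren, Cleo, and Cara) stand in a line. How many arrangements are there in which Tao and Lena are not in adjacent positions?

There are 8! = 40320 arrangements in all. If Tao and Lena are adjacent, merging them into one block gives 2·(7)! = 10080 arrangements.
Complementary counting: 40320 − 10080 = 30240.

30240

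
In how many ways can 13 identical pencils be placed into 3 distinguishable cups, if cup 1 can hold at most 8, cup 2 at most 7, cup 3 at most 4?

Ignoring the caps, the number of non-negative solutions to x_1+…+x_3 = 13 is C(15,2) = 105.
Subtract solutions that violate a single cap (substitute x_i' = x_i − (cap_i+1)): x_1 ≥ 9 gives C(6,2) = 15; x_2 ≥ 8 gives C(7,2) = 21; x_3 ≥ 5 gives C(10,2) = 45. Together 81.
Add back pairs where two caps are both exceeded: 0 + 0 + 1 = 1.
By inclusion–exclusion the count is 105 − 81 + 1 = 25.

25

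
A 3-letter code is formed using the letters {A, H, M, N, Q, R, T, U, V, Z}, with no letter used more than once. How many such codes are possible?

Choose and order 3 of the 10 symbols: the first letter has 10 options, the next 9, then 8.
10 × 9 × 8 = 720.

720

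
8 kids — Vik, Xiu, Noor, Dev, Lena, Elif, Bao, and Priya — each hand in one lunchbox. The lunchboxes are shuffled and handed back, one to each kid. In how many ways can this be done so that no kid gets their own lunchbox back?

14833

This is the derangement count D_8: permutations of 8 items with no fixed point.
By inclusion–exclusion this is Σ_{j=0}^{8} (−1)^j C(8,j)·(8−j)!.
Computing: 40320 − 40320 + 20160 − 6720 + 1680 − 336 + 56 − 8 + 1 = 14833.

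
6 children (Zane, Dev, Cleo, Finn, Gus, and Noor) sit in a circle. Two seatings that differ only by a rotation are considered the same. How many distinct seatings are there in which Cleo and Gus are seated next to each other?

48

Glue Cleo and Gus into a block (2 internal orders). Seating 5 units around a circle gives (4)! arrangements.
So 2 × (4)! = 2 × 24 = 48.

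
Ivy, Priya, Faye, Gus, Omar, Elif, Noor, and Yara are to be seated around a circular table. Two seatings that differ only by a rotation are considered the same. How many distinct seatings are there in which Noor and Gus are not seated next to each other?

All circular seatings of 8 people number (7)! = 5040.
Seatings with Noor beside Gus: treat them as a block with 2 internal orders, giving 2 × (6)! = 1440.
Subtracting, 5040 − 1440 = 3600.

3600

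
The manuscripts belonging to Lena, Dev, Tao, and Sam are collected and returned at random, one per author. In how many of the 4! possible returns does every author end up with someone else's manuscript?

9

Count assignments avoiding every fixed point. For any j of the 4 authors fixed to their own manuscript, the other 4−j can be arranged in (4−j)! ways.
By inclusion–exclusion this is Σ_{j=0}^{4} (−1)^j C(4,j)·(4−j)!.
Computing: 24 − 24 + 12 − 4 + 1 = 9.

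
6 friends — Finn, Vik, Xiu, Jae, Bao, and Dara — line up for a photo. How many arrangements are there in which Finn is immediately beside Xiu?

Place the 4 others and the Finn-Xiu pair as 5 objects in a line; the pair has 2 internal arrangements.
So the count is 2·(5)! = 240.

240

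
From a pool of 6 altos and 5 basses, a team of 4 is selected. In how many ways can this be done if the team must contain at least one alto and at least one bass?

310

Unrestricted: C(11,4) = 330 ways to pick any 4 of the 11.
Selections missing a whole group: no altos → C(5,4) = 5; no basses → C(6,4) = 15.
Both groups omitted at once is impossible, so 330 − 20 = 310.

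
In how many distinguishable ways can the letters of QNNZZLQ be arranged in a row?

Letter multiplicities in QNNZZLQ: L×1, N×2, Q×2, Z×2.
So there are 7! / (2!·2!·2!) = 630 distinguishable arrangements.

630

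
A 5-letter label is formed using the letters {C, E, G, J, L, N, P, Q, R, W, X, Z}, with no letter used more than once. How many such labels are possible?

This is a permutation of 5 out of 12: P(12,5) = 12!/7!.
12 × 11 × 10 × 9 × 8 = 95040.

95040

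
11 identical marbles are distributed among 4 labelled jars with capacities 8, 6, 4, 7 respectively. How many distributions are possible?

215

Without the upper bounds there are C(14,3) = 364 ways to split 11 among 4 jars.
Subtract solutions that violate a single cap (substitute x_i' = x_i − (cap_i+1)): x_1 ≥ 9 gives C(5,3) = 10; x_2 ≥ 7 gives C(7,3) = 35; x_3 ≥ 5 gives C(9,3) = 84; x_4 ≥ 8 gives C(6,3) = 20. Together 149.
No two caps can be exceeded simultaneously, so the pair terms are all 0.
By inclusion–exclusion the count is 364 − 149 + 0 = 215.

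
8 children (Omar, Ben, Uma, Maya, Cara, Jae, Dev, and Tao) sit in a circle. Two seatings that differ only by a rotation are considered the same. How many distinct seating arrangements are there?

5040

Seat Omar anywhere (absorbing the rotational symmetry), then permute the other 7: (7)! = 5040.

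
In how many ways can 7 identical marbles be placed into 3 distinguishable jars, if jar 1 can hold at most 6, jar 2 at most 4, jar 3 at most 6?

Without the upper bounds there are C(9,2) = 36 ways to split 7 among 3 jars.
Subtract solutions that violate a single cap (substitute x_i' = x_i − (cap_i+1)): x_1 ≥ 7 gives C(2,2) = 1; x_2 ≥ 5 gives C(4,2) = 6; x_3 ≥ 7 gives C(2,2) = 1. Together 8.
No two caps can be exceeded simultaneously, so the pair terms are all 0.
By inclusion–exclusion the count is 36 − 8 + 0 = 28.

28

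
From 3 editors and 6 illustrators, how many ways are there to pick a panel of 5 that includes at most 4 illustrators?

Split by how many illustrators are chosen (0 through 4).
Sum: C(6,0)·C(3,5) + C(6,1)·C(3,4) + C(6,2)·C(3,3) + C(6,3)·C(3,2) + C(6,4)·C(3,1) = 0 + 0 + 15 + 60 + 45 = 120.

120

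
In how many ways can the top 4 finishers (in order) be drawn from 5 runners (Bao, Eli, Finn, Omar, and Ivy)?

120

This is an ordered selection of 4 from 5: P(5,4).
That gives 5 × 4 × 3 × 2 = 120.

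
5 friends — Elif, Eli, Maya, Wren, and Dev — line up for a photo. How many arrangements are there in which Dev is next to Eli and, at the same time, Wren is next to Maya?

24

Treat {Dev,Eli} as one block (2 orders) and {Wren,Maya} as another (2 orders).
That leaves 3 units to arrange: 2 × 2 × 3! = 4 × 6 = 24.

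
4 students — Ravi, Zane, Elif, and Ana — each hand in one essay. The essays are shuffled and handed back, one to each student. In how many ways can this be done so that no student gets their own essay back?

This is the derangement count D_4: permutations of 4 items with no fixed point.
By inclusion–exclusion this is Σ_{j=0}^{4} (−1)^j C(4,j)·(4−j)!.
Computing: 24 − 24 + 12 − 4 + 1 = 9.

9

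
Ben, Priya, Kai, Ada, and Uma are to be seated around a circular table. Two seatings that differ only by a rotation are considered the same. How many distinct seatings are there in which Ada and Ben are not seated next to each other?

12

Without the restriction there are (4)! = 24 seatings.
Those with Ada next to Ben: fuse the pair into one unit and seat 4 units around a circle — 2·(3)! = 12.
Subtracting, 24 − 12 = 12.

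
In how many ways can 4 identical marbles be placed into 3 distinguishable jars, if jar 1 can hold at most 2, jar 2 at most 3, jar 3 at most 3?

Ignoring the caps, the number of non-negative solutions to x_1+…+x_3 = 4 is C(6,2) = 15.
Subtract solutions that violate a single cap (substitute x_i' = x_i − (cap_i+1)): x_1 ≥ 3 gives C(3,2) = 3; x_2 ≥ 4 gives C(2,2) = 1; x_3 ≥ 4 gives C(2,2) = 1. Together 5.
No two caps can be exceeded simultaneously, so the pair terms are all 0.
By inclusion–exclusion the count is 15 − 5 + 0 = 10.

10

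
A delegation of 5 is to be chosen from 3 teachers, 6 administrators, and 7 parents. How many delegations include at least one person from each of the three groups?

Total 5-person selections from all 16: C(16,5) = 4368.
Selections missing a whole group: no teachers → C(13,5) = 1287; no administrators → C(10,5) = 252; no parents → C(9,5) = 126.
Add back selections omitting two groups (i.e. drawn from a single group): C(3,5) + C(6,5) + C(7,5) = 27.
By inclusion–exclusion: 4368 − 1665 + 27 = 2730.

2730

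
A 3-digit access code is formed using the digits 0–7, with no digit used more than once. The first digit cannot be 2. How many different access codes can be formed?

294

The first digit has 8−1 = 7 choices (anything except 2).
The remaining 2 digits are filled from the other 7 symbols without repetition: 7 × 6 = 42.
Total: 7 × 42 = 294.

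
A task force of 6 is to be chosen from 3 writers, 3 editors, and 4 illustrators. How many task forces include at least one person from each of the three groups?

195

Unrestricted: C(10,6) = 210 ways to pick any 6 of the 10.
Selections missing a whole group: no writers → C(7,6) = 7; no editors → C(7,6) = 7; no illustrators → C(6,6) = 1.
Add back selections omitting two groups (i.e. drawn from a single group): C(3,6) + C(3,6) + C(4,6) = 0.
By inclusion–exclusion: 210 − 15 + 0 = 195.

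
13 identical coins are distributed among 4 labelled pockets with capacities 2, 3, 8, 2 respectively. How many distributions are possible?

Without the upper bounds there are C(16,3) = 560 ways to split 13 among 4 pockets.
Subtract solutions that violate a single cap (substitute x_i' = x_i − (cap_i+1)): x_1 ≥ 3 gives C(13,3) = 286; x_2 ≥ 4 gives C(12,3) = 220; x_3 ≥ 9 gives C(7,3) = 35; x_4 ≥ 3 gives C(13,3) = 286. Together 827.
Add back pairs where two caps are both exceeded: 84 + 4 + 120 + 1 + 84 + 4 = 297.
Subtract triples: 0 + 20 + 0 + 0 = 20.
By inclusion–exclusion the count is 560 − 827 + 297 − 20 = 10.

10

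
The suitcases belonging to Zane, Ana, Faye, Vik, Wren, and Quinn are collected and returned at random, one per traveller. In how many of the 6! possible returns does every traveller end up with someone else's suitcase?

265

Let Aᵢ be the assignments in which traveller i gets their own suitcase. We want the size of the complement of A₁∪…∪A_6.
By inclusion–exclusion this is Σ_{j=0}^{6} (−1)^j C(6,j)·(6−j)!.
Computing: 720 − 720 + 360 − 120 + 30 − 6 + 1 = 265.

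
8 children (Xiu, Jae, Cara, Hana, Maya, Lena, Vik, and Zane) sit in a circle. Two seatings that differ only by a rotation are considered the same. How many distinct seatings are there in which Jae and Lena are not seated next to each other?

3600

All circular seatings of 8 people number (7)! = 5040.
Those with Jae next to Lena: fuse the pair into one unit and seat 7 units around a circle — 2·(6)! = 1440.
Subtracting, 5040 − 1440 = 3600.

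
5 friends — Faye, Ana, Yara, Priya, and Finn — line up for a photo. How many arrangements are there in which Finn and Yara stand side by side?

Glue Finn and Yara into one block (2 internal orders), leaving 4 units to arrange in a row.
That gives 2 × 4! = 2 × 24 = 48.

48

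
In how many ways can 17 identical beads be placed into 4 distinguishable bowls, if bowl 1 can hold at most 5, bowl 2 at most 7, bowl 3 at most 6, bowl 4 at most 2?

19

Without the upper bounds there are C(20,3) = 1140 ways to split 17 among 4 bowls.
Subtract solutions that violate a single cap (substitute x_i' = x_i − (cap_i+1)): x_1 ≥ 6 gives C(14,3) = 364; x_2 ≥ 8 gives C(12,3) = 220; x_3 ≥ 7 gives C(13,3) = 286; x_4 ≥ 3 gives C(17,3) = 680. Together 1550.
Add back pairs where two caps are both exceeded: 20 + 35 + 165 + 10 + 84 + 120 = 434.
Subtract triples: 0 + 1 + 4 + 0 = 5.
By inclusion–exclusion the count is 1140 − 1550 + 434 − 5 = 19.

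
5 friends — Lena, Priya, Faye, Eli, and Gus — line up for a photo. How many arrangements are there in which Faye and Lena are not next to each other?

Of the 5! = 120 arrangements, those with Faye and Lena adjacent number 2 × 4! = 48 (treat the pair as a block with 2 internal orders).
So 120 − 48 = 72 arrangements keep them apart.

72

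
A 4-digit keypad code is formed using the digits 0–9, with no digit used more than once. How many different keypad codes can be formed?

5040

This is a permutation of 4 out of 10: P(10,4) = 10!/6!.
That product is 10 × 9 × 8 × 7 = 5040.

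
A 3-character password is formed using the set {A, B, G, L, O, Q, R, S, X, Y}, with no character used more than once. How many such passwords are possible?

720

With no repetition, fill the 3 characters in order: 10 choices, then 9, down to 8.
10 × 9 × 8 = 720.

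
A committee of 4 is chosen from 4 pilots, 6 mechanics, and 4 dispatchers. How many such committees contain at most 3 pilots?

1000

Split by how many pilots are chosen (0 through 3).
Sum: C(4,0)·C(10,4) + C(4,1)·C(10,3) + C(4,2)·C(10,2) + C(4,3)·C(10,1) = 210 + 480 + 270 + 40 = 1000.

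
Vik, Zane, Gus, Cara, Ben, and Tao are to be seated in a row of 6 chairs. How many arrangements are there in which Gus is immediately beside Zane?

Treat {Gus, Zane} as a single unit. There are 5 units to order, and the pair itself can be ordered 2 ways.
That gives 2 × 5! = 2 × 120 = 240.

240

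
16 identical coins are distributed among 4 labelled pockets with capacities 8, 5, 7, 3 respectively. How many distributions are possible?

Ignoring the caps, the number of non-negative solutions to x_1+…+x_4 = 16 is C(19,3) = 969.
Subtract solutions that violate a single cap (substitute x_i' = x_i − (cap_i+1)): x_1 ≥ 9 gives C(10,3) = 120; x_2 ≥ 6 gives C(13,3) = 286; x_3 ≥ 8 gives C(11,3) = 165; x_4 ≥ 4 gives C(15,3) = 455. Together 1026.
Add back pairs where two caps are both exceeded: 4 + 0 + 20 + 10 + 84 + 35 = 153.
By inclusion–exclusion the count is 969 − 1026 + 153 = 96.

96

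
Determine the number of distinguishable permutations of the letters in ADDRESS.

ADDRESS has 7 letters with D appearing twice and S appearing twice.
The number of distinct arrangements is 7!/(2!·2!) = 5040/4 = 1260.

1260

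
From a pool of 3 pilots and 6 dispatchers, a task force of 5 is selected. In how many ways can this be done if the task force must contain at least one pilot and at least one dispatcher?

Unrestricted: C(9,5) = 126 ways to pick any 5 of the 9.
Subtract selections that omit an entire group: no pilots → C(6,5) = 6; no dispatchers → C(3,5) = 0.
Both groups omitted at once is impossible, so 126 − 6 = 120.

120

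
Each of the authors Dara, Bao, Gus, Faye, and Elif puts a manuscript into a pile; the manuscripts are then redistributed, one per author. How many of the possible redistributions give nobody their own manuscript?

Count assignments avoiding every fixed point. For any j of the 5 authors fixed to their own manuscript, the other 5−j can be arranged in (5−j)! ways.
By inclusion–exclusion this is Σ_{j=0}^{5} (−1)^j C(5,j)·(5−j)!.
Computing: 120 − 120 + 60 − 20 + 5 − 1 = 44.

44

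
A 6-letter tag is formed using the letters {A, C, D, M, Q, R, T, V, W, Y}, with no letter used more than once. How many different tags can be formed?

Choose and order 6 of the 10 symbols: the first letter has 10 options, the next 9, and so on down to 5.
That product is 10 × 9 × 8 × 7 × 6 × 5 = 151200.

151200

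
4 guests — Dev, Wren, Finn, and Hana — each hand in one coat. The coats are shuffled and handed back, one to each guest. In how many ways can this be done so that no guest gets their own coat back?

Let Aᵢ be the assignments in which guest i gets their own coat. We want the size of the complement of A₁∪…∪A_4.
By inclusion–exclusion this is Σ_{j=0}^{4} (−1)^j C(4,j)·(4−j)!.
Computing: 24 − 24 + 12 − 4 + 1 = 9.

9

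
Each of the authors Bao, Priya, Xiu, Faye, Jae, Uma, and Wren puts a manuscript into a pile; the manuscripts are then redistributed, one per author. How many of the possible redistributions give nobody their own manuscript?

1854

Let Aᵢ be the assignments in which author i gets their own manuscript. We want the size of the complement of A₁∪…∪A_7.
By inclusion–exclusion this is Σ_{j=0}^{7} (−1)^j C(7,j)·(7−j)!.
Computing: 5040 − 5040 + 2520 − 840 + 210 − 42 + 7 − 1 = 1854.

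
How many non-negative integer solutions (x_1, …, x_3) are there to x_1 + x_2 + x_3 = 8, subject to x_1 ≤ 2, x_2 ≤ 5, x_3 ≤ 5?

12

Without the upper bounds there are C(10,2) = 45 ways to split 8 among 3 variables.
Subtract solutions that violate a single cap (substitute x_i' = x_i − (cap_i+1)): x_1 ≥ 3 gives C(7,2) = 21; x_2 ≥ 6 gives C(4,2) = 6; x_3 ≥ 6 gives C(4,2) = 6. Together 33.
No two caps can be exceeded simultaneously, so the pair terms are all 0.
By inclusion–exclusion the count is 45 − 33 + 0 = 12.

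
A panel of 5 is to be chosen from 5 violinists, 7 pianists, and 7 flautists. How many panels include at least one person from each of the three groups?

Total 5-person selections from all 19: C(19,5) = 11628.
Subtract selections that omit an entire group: no violinists → C(14,5) = 2002; no pianists → C(12,5) = 792; no flautists → C(12,5) = 792.
Add back selections omitting two groups (i.e. drawn from a single group): C(5,5) + C(7,5) + C(7,5) = 43.
By inclusion–exclusion: 11628 − 3586 + 43 = 8085.

8085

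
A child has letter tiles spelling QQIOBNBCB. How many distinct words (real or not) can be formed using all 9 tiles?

30240

The 9 letters of QQIOBNBCB have repeats: B appearing 3 times and Q appearing twice.
So there are 9! / (3!·2!) = 30240 distinguishable arrangements.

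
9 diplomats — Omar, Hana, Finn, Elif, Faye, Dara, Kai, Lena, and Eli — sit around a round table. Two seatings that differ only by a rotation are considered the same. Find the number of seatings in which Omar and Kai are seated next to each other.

10080

Treat {Omar, Kai} as one unit (2 internal orders) and seat the resulting 8 units around the table: (7)! circular arrangements.
So 2 × (7)! = 2 × 5040 = 10080.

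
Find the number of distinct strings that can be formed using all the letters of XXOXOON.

The 7 letters of XXOXOON have repeats: O appearing 3 times and X appearing 3 times.
The number of distinct arrangements is 7!/(3!·3!) = 5040/36 = 140.

140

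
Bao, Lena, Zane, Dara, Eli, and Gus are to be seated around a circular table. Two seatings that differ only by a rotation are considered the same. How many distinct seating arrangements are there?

120

Around a circle, 6 distinct people have 6!/6 = (5)! = 120 rotationally distinct seatings.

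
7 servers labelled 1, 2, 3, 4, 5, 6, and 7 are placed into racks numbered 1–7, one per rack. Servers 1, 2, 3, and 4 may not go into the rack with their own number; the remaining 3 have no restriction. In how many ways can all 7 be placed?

2790

Let Aᵢ (for 1 ≤ i ≤ 4) be the placements that put server i in its forbidden rack. Any j of these fix j positions, leaving (7−j)! ways to fill the rest, and there are C(4,j) ways to pick which j.
By inclusion–exclusion, the number of valid placements is Σ_{j=0}^{4} (−1)^j C(4,j)·(7−j)!.
Computing: 5040 − 2880 + 720 − 96 + 6 = 2790.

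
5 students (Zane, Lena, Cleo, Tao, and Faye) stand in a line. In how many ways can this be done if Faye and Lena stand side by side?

48

Treat {Faye, Lena} as a single unit. There are 4 units to order, and the pair itself can be ordered 2 ways.
So the count is 2·(4)! = 48.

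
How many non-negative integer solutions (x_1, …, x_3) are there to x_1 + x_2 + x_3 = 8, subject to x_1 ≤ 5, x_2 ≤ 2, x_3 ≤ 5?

12

Without the upper bounds there are C(10,2) = 45 ways to split 8 among 3 variables.
Subtract solutions that violate a single cap (substitute x_i' = x_i − (cap_i+1)): x_1 ≥ 6 gives C(4,2) = 6; x_2 ≥ 3 gives C(7,2) = 21; x_3 ≥ 6 gives C(4,2) = 6. Together 33.
No two caps can be exceeded simultaneously, so the pair terms are all 0.
By inclusion–exclusion the count is 45 − 33 + 0 = 12.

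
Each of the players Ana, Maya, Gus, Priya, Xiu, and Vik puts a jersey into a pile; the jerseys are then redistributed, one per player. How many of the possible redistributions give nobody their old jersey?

265

Count assignments avoiding every fixed point. For any j of the 6 players fixed to their old jersey, the other 6−j can be arranged in (6−j)! ways.
By inclusion–exclusion this is Σ_{j=0}^{6} (−1)^j C(6,j)·(6−j)!.
Computing: 720 − 720 + 360 − 120 + 30 − 6 + 1 = 265.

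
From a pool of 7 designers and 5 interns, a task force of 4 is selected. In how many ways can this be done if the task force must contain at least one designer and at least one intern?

Unrestricted: C(12,4) = 495 ways to pick any 4 of the 12.
Selections missing a whole group: no designers → C(5,4) = 5; no interns → C(7,4) = 35.
Both groups omitted at once is impossible, so 495 − 40 = 455.

455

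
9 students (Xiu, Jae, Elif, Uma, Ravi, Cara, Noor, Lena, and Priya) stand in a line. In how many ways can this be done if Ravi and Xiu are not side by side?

282240

Of the 9! = 362880 arrangements, those with Ravi and Xiu adjacent number 2 × 8! = 80640 (treat the pair as a block with 2 internal orders).
Complementary counting: 362880 − 80640 = 282240.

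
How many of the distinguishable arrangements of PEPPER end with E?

With the last slot taken by E, it remains to arrange the other 5 letters (PPPER).
Those 5 letters have P appearing 3 times, giving (5)!/(3!) = 20.

20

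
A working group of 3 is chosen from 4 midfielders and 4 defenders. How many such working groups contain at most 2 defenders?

Split by how many defenders are chosen (0 through 2).
Sum: C(4,0)·C(4,3) + C(4,1)·C(4,2) + C(4,2)·C(4,1) = 4 + 24 + 24 = 52.

52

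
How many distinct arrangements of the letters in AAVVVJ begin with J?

10

With the first slot taken by J, it remains to arrange the other 5 letters (AAVVV).
Those 5 letters have A appearing twice and V appearing 3 times, giving (5)!/(3!·2!) = 10.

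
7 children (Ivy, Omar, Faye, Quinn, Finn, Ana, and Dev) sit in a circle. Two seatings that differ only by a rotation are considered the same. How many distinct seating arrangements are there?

720

Seat Ivy anywhere (absorbing the rotational symmetry), then permute the other 6: (6)! = 720.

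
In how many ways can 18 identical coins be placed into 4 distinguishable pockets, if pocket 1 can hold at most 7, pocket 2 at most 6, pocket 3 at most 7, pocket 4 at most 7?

Without the upper bounds there are C(21,3) = 1330 ways to split 18 among 4 pockets.
Subtract solutions that violate a single cap (substitute x_i' = x_i − (cap_i+1)): x_1 ≥ 8 gives C(13,3) = 286; x_2 ≥ 7 gives C(14,3) = 364; x_3 ≥ 8 gives C(13,3) = 286; x_4 ≥ 8 gives C(13,3) = 286. Together 1222.
Add back pairs where two caps are both exceeded: 20 + 10 + 10 + 20 + 20 + 10 = 90.
By inclusion–exclusion the count is 1330 − 1222 + 90 = 198.

198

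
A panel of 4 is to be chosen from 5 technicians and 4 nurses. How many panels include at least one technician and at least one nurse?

120

Unrestricted: C(9,4) = 126 ways to pick any 4 of the 9.
Selections missing a whole group: no technicians → C(4,4) = 1; no nurses → C(5,4) = 5.
Both groups omitted at once is impossible, so 126 − 6 = 120.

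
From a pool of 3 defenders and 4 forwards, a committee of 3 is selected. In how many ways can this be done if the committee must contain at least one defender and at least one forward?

With no constraint there are C(7,3) = 35 possible selections.
Subtract selections that omit an entire group: no defenders → C(4,3) = 4; no forwards → C(3,3) = 1.
Both groups omitted at once is impossible, so 35 − 5 = 30.

30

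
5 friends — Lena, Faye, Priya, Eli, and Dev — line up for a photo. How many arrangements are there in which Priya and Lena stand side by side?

48

Place the 3 others and the Priya-Lena pair as 4 objects in a line; the pair has 2 internal arrangements.
That gives 2 × 4! = 2 × 24 = 48.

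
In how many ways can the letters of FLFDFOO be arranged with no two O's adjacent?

300

There are 7!/(3!·2!) = 420 arrangements of FLFDFOO in total.
If the two O's are adjacent, glue them into one block, leaving 6 items to arrange: (6)!/(3!) = 120 ways.
Hence 420 − 120 = 300.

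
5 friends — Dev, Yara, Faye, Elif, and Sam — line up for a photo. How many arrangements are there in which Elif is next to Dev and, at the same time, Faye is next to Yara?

Treat {Elif,Dev} as one block (2 orders) and {Faye,Yara} as another (2 orders).
That leaves 3 units to arrange: 2 × 2 × 3! = 4 × 6 = 24.

24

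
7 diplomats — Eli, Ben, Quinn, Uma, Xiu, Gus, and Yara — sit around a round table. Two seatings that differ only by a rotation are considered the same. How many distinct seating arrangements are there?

720

Seat Eli anywhere (absorbing the rotational symmetry), then permute the other 6: (6)! = 720.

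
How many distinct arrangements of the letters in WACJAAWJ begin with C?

With the first slot taken by C, it remains to arrange the other 7 letters (WAJAAWJ).
Those 7 letters have A appearing 3 times, J appearing twice, and W appearing twice, giving (7)!/(3!·2!·2!) = 210.

210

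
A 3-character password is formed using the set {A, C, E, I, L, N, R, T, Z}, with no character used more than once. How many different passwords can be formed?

This is a permutation of 3 out of 9: P(9,3) = 9!/6!.
9 × 8 × 7 = 504.

504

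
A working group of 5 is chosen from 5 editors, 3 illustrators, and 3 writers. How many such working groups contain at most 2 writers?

Split by how many writers are chosen (0 through 2).
Sum: C(3,0)·C(8,5) + C(3,1)·C(8,4) + C(3,2)·C(8,3) = 56 + 210 + 168 = 434.

434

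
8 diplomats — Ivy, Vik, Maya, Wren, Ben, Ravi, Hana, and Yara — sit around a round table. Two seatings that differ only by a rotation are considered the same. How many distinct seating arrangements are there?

Around a circle, 8 distinct people have 8!/8 = (7)! = 5040 rotationally distinct seatings.

5040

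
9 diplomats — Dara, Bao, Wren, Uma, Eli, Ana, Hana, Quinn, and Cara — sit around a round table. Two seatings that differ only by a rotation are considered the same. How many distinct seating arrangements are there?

40320

Seat Dara anywhere (absorbing the rotational symmetry), then permute the other 8: (8)! = 40320.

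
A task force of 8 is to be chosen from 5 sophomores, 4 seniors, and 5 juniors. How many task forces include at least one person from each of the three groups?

2940

Total 8-person selections from all 14: C(14,8) = 3003.
Subtract selections that omit an entire group: no sophomores → C(9,8) = 9; no seniors → C(10,8) = 45; no juniors → C(9,8) = 9.
Add back selections omitting two groups (i.e. drawn from a single group): C(5,8) + C(4,8) + C(5,8) = 0.
By inclusion–exclusion: 3003 − 63 + 0 = 2940.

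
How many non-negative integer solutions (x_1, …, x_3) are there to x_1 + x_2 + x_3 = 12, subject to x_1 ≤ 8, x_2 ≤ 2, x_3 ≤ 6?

12

Without the upper bounds there are C(14,2) = 91 ways to split 12 among 3 variables.
Subtract solutions that violate a single cap (substitute x_i' = x_i − (cap_i+1)): x_1 ≥ 9 gives C(5,2) = 10; x_2 ≥ 3 gives C(11,2) = 55; x_3 ≥ 7 gives C(7,2) = 21. Together 86.
Add back pairs where two caps are both exceeded: 1 + 0 + 6 = 7.
By inclusion–exclusion the count is 91 − 86 + 7 = 12.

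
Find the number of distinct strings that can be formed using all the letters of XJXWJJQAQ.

Letter multiplicities in XJXWJJQAQ: A×1, J×3, Q×2, W×1, X×2.
Dividing 9! = 362880 by 3!·2!·2! = 24 for the repeated letters gives 15120.

15120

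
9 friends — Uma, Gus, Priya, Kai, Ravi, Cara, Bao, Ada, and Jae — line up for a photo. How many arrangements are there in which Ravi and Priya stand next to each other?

Place the 7 others and the Ravi-Priya pair as 8 objects in a line; the pair has 2 internal arrangements.
So the count is 2·(8)! = 80640.

80640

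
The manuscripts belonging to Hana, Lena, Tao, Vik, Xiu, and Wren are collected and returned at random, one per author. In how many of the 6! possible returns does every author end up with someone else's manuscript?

This is the derangement count D_6: permutations of 6 items with no fixed point.
By inclusion–exclusion this is Σ_{j=0}^{6} (−1)^j C(6,j)·(6−j)!.
Computing: 720 − 720 + 360 − 120 + 30 − 6 + 1 = 265.

265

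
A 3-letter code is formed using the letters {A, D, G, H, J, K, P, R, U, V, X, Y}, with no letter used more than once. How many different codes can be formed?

This is a permutation of 3 out of 12: P(12,3) = 12!/9!.
12 × 11 × 10 = 1320.

1320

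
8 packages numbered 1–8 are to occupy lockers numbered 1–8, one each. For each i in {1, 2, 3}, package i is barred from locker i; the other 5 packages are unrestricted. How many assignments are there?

27240

Let Aᵢ (for i ∈ {1, 2, 3}) be the placements that put package i in its forbidden locker. Any j of these fix j positions, leaving (8−j)! ways to fill the rest, and there are C(3,j) ways to pick which j.
By inclusion–exclusion, the number of valid placements is Σ_{j=0}^{3} (−1)^j C(3,j)·(8−j)!.
Computing: 40320 − 15120 + 2160 − 120 = 27240.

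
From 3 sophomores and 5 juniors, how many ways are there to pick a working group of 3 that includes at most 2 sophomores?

55

Split by how many sophomores are chosen (0 through 2).
Sum: C(3,0)·C(5,3) + C(3,1)·C(5,2) + C(3,2)·C(5,1) = 10 + 30 + 15 = 55.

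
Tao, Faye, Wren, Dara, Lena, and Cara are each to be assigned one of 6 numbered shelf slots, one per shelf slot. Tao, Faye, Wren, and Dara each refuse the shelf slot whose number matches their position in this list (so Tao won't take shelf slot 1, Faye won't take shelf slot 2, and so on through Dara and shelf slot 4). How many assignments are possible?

362

Let Aᵢ (for 1 ≤ i ≤ 4) be the placements that put person i in their forbidden shelf slot. Any j of these fix j positions, leaving (6−j)! ways to fill the rest, and there are C(4,j) ways to pick which j.
By inclusion–exclusion, the number of valid placements is Σ_{j=0}^{4} (−1)^j C(4,j)·(6−j)!.
Computing: 720 − 480 + 144 − 24 + 2 = 362.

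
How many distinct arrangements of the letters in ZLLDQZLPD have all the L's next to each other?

Treat the 3 copies of L as a single block. The multiset to arrange is then {LLL, D, D, P, Q, Z, Z}, 7 items in all.
That gives (7)!/(2!·2!) = 1260 arrangements.

1260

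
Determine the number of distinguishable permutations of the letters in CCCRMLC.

210

Letter multiplicities in CCCRMLC: C×4, L×1, M×1, R×1.
Dividing 7! = 5040 by 4! = 24 for the repeated letters gives 210.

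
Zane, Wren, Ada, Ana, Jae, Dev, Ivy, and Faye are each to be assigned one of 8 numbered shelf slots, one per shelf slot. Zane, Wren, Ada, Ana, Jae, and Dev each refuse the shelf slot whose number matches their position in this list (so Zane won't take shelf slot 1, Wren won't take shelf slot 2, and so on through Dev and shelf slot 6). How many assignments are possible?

Let Aᵢ (for 1 ≤ i ≤ 6) be the placements that put person i in their forbidden shelf slot. Any j of these fix j positions, leaving (8−j)! ways to fill the rest, and there are C(6,j) ways to pick which j.
By inclusion–exclusion, the number of valid placements is Σ_{j=0}^{6} (−1)^j C(6,j)·(8−j)!.
Computing: 40320 − 30240 + 10800 − 2400 + 360 − 36 + 2 = 18806.

18806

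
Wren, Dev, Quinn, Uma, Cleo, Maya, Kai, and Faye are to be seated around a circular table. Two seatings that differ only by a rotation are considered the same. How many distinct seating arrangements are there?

5040

Seat Wren anywhere (absorbing the rotational symmetry), then permute the other 7: (7)! = 5040.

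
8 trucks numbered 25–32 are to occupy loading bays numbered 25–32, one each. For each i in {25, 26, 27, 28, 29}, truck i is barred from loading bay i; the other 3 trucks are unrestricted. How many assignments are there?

Let Aᵢ (for 25 ≤ i ≤ 29) be the placements that put truck i in its forbidden loading bay. Any j of these fix j positions, leaving (8−j)! ways to fill the rest, and there are C(5,j) ways to pick which j.
By inclusion–exclusion, the number of valid placements is Σ_{j=0}^{5} (−1)^j C(5,j)·(8−j)!.
Computing: 40320 − 25200 + 7200 − 1200 + 120 − 6 = 21234.

21234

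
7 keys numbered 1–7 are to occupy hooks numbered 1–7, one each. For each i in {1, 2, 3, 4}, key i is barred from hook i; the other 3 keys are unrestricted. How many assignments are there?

2790

Let Aᵢ (for 1 ≤ i ≤ 4) be the placements that put key i in its forbidden hook. Any j of these fix j positions, leaving (7−j)! ways to fill the rest, and there are C(4,j) ways to pick which j.
By inclusion–exclusion, the number of valid placements is Σ_{j=0}^{4} (−1)^j C(4,j)·(7−j)!.
Computing: 5040 − 2880 + 720 − 96 + 6 = 2790.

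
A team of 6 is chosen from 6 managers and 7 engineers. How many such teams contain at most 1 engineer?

Split by how many engineers are chosen (0 through 1).
Sum: C(7,0)·C(6,6) + C(7,1)·C(6,5) = 1 + 42 = 43.

43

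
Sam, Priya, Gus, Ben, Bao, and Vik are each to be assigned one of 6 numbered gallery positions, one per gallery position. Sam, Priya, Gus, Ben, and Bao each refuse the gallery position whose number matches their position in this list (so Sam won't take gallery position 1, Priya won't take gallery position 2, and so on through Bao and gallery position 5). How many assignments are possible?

Let Aᵢ (for 1 ≤ i ≤ 5) be the placements that put person i in their forbidden gallery position. Any j of these fix j positions, leaving (6−j)! ways to fill the rest, and there are C(5,j) ways to pick which j.
By inclusion–exclusion, the number of valid placements is Σ_{j=0}^{5} (−1)^j C(5,j)·(6−j)!.
Computing: 720 − 600 + 240 − 60 + 10 − 1 = 309.

309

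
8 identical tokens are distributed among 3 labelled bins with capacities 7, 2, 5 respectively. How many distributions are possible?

Without the upper bounds there are C(10,2) = 45 ways to split 8 among 3 bins.
Subtract solutions that violate a single cap (substitute x_i' = x_i − (cap_i+1)): x_1 ≥ 8 gives C(2,2) = 1; x_2 ≥ 3 gives C(7,2) = 21; x_3 ≥ 6 gives C(4,2) = 6. Together 28.
No two caps can be exceeded simultaneously, so the pair terms are all 0.
By inclusion–exclusion the count is 45 − 28 + 0 = 17.

17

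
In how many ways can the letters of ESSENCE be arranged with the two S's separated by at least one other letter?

300

There are 7!/(3!·2!) = 420 arrangements of ESSENCE in total.
If the two S's are adjacent, glue them into one block, leaving 6 items to arrange: (6)!/(3!) = 120 ways.
Subtracting, 420 − 120 = 300 arrangements keep the S's apart.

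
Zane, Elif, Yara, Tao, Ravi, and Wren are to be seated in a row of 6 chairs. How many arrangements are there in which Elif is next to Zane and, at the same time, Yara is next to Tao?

96

Treat {Elif,Zane} as one block (2 orders) and {Yara,Tao} as another (2 orders).
That leaves 4 units to arrange: 2 × 2 × 4! = 4 × 24 = 96.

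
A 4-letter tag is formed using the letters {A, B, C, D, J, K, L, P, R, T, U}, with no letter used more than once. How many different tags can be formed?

7920

This is a permutation of 4 out of 11: P(11,4) = 11!/7!.
11 × 10 × 9 × 8 = 7920.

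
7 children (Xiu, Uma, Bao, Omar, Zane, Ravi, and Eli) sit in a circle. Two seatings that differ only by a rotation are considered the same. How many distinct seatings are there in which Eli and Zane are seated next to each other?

Glue Eli and Zane into a block (2 internal orders). Seating 6 units around a circle gives (5)! arrangements.
So 2 × (5)! = 2 × 120 = 240.

240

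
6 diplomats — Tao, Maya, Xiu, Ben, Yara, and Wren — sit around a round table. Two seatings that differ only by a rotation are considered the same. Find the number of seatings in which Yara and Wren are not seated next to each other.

72

All circular seatings of 6 people number (5)! = 120.
Those with Yara next to Wren: fuse the pair into one unit and seat 5 units around a circle — 2·(4)! = 48.
Subtracting, 120 − 48 = 72.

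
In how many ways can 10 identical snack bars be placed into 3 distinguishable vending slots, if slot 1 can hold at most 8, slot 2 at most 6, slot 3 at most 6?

Without the upper bounds there are C(12,2) = 66 ways to split 10 among 3 vending slots.
Subtract solutions that violate a single cap (substitute x_i' = x_i − (cap_i+1)): x_1 ≥ 9 gives C(3,2) = 3; x_2 ≥ 7 gives C(5,2) = 10; x_3 ≥ 7 gives C(5,2) = 10. Together 23.
No two caps can be exceeded simultaneously, so the pair terms are all 0.
By inclusion–exclusion the count is 66 − 23 + 0 = 43.

43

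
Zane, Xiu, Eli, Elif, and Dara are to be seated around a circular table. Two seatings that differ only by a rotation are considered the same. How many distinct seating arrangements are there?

Fix one person's seat to break rotational symmetry; the remaining 4 people can be arranged in (4)! = 24 ways.

24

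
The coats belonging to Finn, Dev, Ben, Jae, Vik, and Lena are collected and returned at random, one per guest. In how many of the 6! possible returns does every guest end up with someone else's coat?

265

This is the derangement count D_6: permutations of 6 items with no fixed point.
By inclusion–exclusion this is Σ_{j=0}^{6} (−1)^j C(6,j)·(6−j)!.
Computing: 720 − 720 + 360 − 120 + 30 − 6 + 1 = 265.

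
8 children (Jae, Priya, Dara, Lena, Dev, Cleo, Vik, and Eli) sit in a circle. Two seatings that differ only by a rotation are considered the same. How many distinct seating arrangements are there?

5040

Fix one person's seat to break rotational symmetry; the remaining 7 people can be arranged in (7)! = 5040 ways.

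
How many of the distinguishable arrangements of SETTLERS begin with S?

Fix S in the first position and arrange the remaining 7 letters.
Those 7 letters have E appearing twice and T appearing twice, giving (7)!/(2!·2!) = 1260.

1260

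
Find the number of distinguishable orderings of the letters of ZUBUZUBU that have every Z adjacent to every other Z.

105

Treat the 2 copies of Z as a single block. The multiset to arrange is then {ZZ, B, B, U, U, U, U}, 7 items in all.
That gives (7)!/(4!·2!) = 105 arrangements.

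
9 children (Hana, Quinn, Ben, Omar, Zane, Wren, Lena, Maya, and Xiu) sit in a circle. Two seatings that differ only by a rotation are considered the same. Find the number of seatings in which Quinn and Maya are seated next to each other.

10080

Glue Quinn and Maya into a block (2 internal orders). Seating 8 units around a circle gives (7)! arrangements.
So 2 × (7)! = 2 × 5040 = 10080.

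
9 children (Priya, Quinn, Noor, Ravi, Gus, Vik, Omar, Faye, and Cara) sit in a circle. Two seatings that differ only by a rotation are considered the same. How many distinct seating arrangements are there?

40320

Fix one person's seat to break rotational symmetry; the remaining 8 people can be arranged in (8)! = 40320 ways.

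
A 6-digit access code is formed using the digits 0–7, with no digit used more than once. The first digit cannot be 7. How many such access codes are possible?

17640

The first digit has 8−1 = 7 choices (anything except 7).
The remaining 5 digits are filled from the other 7 symbols without repetition: 7 × 6 × 5 × 4 × 3 = 2520.
Total: 7 × 2520 = 17640.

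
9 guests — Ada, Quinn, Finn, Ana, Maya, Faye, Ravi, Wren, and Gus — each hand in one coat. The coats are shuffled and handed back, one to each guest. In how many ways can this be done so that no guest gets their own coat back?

This is the derangement count D_9: permutations of 9 items with no fixed point.
By inclusion–exclusion this is Σ_{j=0}^{9} (−1)^j C(9,j)·(9−j)!.
Computing: 362880 − 362880 + 181440 − 60480 + 15120 − 3024 + 504 − 72 + 9 − 1 = 133496.

133496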